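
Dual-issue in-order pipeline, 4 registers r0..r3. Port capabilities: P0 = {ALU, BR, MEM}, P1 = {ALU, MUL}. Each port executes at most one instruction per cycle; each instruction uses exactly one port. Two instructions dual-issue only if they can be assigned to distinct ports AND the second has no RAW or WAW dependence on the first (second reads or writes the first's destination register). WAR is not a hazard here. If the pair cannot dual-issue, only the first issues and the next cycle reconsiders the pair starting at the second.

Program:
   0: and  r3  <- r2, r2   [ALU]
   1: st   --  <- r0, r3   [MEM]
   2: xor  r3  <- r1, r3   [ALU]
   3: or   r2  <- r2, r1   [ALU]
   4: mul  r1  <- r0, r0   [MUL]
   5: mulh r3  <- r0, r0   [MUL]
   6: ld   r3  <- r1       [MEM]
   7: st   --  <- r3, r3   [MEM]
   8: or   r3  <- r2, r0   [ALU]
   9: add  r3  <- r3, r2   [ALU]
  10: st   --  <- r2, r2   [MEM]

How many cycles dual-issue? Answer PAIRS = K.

PAIRS = 4

t=0 i0:and.ALU ; RAW r3
t=1 i1+i2:st.MEM xor.ALU ; 2-wide
t=2 i3+i4:or.ALU mul.MUL ; 2-wide
t=3 i5:mulh.MUL ; WAW r3
t=4 i6:ld.MEM ; no-port MEM/MEM
t=5 i7+i8:st.MEM or.ALU ; 2-wide
t=6 i9+i10:add.ALU st.MEM ; 2-wide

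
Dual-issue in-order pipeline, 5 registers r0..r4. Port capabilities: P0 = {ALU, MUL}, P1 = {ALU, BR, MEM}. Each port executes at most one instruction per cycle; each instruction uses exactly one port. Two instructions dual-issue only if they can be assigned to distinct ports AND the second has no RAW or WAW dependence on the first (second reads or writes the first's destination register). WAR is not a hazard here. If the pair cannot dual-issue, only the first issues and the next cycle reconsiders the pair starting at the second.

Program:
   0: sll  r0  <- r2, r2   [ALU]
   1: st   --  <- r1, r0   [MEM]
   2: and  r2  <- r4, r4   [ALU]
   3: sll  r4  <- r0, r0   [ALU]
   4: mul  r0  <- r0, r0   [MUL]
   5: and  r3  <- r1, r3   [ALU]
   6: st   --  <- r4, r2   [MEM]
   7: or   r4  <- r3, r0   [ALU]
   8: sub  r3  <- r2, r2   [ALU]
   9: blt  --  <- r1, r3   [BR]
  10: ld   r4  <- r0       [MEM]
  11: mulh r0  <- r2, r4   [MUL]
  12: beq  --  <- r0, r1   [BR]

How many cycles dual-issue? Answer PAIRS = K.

PAIRS = 4

#0 head=0: sll.ALU i0 RAW r0
#1 head=1: st.MEM+and.ALU i1&i2 pair
#2 head=3: sll.ALU+mul.MUL i3&i4 pair
#3 head=5: and.ALU+st.MEM i5&i6 pair
#4 head=7: or.ALU+sub.ALU i7&i8 pair
#5 head=9: blt.BR i9 no-port BR/MEM
#6 head=10: ld.MEM i10 RAW r4
#7 head=11: mulh.MUL i11 RAW r0
#8 head=12: beq.BR i12 tail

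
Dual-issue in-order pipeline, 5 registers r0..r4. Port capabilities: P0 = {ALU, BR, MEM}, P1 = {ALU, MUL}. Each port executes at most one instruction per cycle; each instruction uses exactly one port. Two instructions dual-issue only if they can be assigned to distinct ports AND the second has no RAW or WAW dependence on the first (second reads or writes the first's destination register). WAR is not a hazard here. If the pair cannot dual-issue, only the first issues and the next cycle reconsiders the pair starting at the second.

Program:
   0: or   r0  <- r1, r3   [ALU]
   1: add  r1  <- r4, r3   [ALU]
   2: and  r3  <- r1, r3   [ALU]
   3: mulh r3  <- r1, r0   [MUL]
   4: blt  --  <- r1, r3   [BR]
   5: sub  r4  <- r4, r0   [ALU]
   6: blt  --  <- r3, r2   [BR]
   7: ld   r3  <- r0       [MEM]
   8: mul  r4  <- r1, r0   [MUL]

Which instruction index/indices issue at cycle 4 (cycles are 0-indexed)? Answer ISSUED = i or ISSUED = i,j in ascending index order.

ISSUED = 6

c0: i0+i1 or add  2-wide
c1: i2 and  WAW r3
c2: i3 mulh  RAW r3
c3: i4+i5 blt sub  2-wide
c4: i6 blt  no-port BR/MEM
c5: i7+i8 ld mul  2-wide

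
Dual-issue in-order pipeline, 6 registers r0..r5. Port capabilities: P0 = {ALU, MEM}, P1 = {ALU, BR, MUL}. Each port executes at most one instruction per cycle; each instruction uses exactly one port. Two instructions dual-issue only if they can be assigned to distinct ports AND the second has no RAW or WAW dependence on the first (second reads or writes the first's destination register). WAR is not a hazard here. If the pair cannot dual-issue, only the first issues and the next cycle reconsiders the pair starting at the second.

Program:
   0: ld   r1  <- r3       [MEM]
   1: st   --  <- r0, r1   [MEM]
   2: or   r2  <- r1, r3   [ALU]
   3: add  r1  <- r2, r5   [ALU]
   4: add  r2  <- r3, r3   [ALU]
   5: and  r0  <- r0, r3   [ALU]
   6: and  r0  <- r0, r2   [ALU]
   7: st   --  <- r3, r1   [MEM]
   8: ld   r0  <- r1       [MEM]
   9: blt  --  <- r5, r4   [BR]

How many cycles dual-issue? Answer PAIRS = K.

0. ld.MEM @i0  | no-port MEM/MEM
1. st.MEM;or.ALU @i1/i2  | dual
2. add.ALU;add.ALU @i3/i4  | dual
3. and.ALU @i5  | RAW+WAW r0
4. and.ALU;st.MEM @i6/i7  | dual
5. ld.MEM;blt.BR @i8/i9  | dual

PAIRS = 4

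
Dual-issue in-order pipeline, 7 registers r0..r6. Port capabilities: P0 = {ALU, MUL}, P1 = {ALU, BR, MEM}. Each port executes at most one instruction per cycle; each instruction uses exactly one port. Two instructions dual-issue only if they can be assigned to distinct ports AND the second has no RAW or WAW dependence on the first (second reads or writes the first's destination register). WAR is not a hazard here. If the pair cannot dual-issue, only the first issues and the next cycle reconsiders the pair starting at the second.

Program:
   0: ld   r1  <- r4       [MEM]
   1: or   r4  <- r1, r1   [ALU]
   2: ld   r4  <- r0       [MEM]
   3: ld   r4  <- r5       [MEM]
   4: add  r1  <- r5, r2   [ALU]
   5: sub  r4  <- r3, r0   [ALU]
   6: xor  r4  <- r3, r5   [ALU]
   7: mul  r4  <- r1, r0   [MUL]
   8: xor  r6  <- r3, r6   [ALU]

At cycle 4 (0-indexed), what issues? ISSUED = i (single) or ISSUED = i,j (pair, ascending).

ISSUED = 5

t=0 i0:ld ; RAW r1
t=1 i1:or ; WAW r4
t=2 i2:ld ; no-port MEM/MEM
t=3 i3&i4:ld/add ; pair
t=4 i5:sub ; WAW r4
t=5 i6:xor ; WAW r4
t=6 i7&i8:mul/xor ; pair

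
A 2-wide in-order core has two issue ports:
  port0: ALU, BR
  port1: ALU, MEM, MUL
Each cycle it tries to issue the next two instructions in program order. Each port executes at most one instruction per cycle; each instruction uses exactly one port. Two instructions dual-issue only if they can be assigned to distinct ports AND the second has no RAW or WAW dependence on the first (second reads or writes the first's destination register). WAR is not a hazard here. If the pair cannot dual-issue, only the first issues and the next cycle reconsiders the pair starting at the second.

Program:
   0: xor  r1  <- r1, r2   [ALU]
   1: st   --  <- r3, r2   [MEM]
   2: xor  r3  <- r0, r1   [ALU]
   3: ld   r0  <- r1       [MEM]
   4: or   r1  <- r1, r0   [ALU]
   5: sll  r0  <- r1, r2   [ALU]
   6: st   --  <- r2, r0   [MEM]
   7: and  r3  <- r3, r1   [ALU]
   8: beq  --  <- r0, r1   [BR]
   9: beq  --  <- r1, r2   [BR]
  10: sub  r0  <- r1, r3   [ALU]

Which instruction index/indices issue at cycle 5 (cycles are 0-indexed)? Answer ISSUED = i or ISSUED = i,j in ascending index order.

t=0 i0&i1:xor;st ; pair
t=1 i2&i3:xor;ld ; pair
t=2 i4:or ; RAW r1
t=3 i5:sll ; RAW r0
t=4 i6&i7:st;and ; pair
t=5 i8:beq ; no-port BR/BR
t=6 i9&i10:beq;sub ; pair

ISSUED = 8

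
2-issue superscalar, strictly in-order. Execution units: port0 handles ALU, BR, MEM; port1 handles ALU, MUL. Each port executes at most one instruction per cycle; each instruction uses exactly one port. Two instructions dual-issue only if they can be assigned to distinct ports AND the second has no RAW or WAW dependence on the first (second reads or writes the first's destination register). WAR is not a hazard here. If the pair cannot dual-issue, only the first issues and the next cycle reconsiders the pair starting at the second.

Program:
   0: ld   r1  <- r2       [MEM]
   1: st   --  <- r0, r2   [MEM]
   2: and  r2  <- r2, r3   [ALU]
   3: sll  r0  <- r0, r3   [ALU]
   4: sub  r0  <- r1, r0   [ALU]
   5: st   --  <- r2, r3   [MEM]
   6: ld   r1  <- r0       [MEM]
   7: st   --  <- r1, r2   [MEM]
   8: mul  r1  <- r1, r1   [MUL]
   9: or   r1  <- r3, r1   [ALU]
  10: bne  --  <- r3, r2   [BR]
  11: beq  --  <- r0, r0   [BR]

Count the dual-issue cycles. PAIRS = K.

c0: i0 ld  no-port MEM/MEM
c1: i1+i2 st+and  dual
c2: i3 sll  RAW+WAW r0
c3: i4+i5 sub+st  dual
c4: i6 ld  no-port MEM/MEM
c5: i7+i8 st+mul  dual
c6: i9+i10 or+bne  dual
c7: i11 beq  tail

PAIRS = 4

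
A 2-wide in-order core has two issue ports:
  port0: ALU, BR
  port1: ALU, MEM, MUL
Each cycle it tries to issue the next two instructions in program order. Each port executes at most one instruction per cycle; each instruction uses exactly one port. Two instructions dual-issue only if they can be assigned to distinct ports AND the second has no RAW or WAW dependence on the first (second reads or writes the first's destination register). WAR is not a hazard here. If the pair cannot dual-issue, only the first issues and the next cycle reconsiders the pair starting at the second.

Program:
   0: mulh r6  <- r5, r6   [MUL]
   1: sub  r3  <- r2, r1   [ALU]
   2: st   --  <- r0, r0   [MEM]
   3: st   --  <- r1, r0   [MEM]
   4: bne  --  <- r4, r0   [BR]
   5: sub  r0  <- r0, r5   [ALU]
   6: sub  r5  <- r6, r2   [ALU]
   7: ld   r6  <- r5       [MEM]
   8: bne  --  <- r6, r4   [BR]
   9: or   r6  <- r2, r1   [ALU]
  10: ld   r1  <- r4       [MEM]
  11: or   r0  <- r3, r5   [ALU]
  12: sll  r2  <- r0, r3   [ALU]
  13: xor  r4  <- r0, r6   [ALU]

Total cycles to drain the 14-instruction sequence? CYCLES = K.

c0: i0+i1 mulh.MUL sub.ALU  dual
c1: i2 st.MEM  no-port MEM/MEM
c2: i3+i4 st.MEM bne.BR  dual
c3: i5+i6 sub.ALU sub.ALU  dual
c4: i7 ld.MEM  RAW r6
c5: i8+i9 bne.BR or.ALU  dual
c6: i10+i11 ld.MEM or.ALU  dual
c7: i12+i13 sll.ALU xor.ALU  dual

CYCLES = 8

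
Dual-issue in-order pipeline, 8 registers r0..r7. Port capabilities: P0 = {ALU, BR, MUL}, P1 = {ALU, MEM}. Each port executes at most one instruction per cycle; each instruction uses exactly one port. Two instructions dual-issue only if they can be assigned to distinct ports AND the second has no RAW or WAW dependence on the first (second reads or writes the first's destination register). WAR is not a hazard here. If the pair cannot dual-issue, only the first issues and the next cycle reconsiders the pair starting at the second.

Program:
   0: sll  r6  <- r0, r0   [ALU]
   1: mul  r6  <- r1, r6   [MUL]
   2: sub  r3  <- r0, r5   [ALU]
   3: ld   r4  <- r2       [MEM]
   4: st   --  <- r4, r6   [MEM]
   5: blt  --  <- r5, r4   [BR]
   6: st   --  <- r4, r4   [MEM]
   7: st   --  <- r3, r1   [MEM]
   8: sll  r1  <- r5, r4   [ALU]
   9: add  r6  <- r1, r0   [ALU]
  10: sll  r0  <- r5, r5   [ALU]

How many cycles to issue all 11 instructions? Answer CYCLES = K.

  cy0 -> i0 (sll.ALU) RAW+WAW r6
  cy1 -> i1/i2 (mul.MUL+sub.ALU) dual
  cy2 -> i3 (ld.MEM) no-port MEM/MEM
  cy3 -> i4/i5 (st.MEM+blt.BR) dual
  cy4 -> i6 (st.MEM) no-port MEM/MEM
  cy5 -> i7/i8 (st.MEM+sll.ALU) dual
  cy6 -> i9/i10 (add.ALU+sll.ALU) dual

CYCLES = 7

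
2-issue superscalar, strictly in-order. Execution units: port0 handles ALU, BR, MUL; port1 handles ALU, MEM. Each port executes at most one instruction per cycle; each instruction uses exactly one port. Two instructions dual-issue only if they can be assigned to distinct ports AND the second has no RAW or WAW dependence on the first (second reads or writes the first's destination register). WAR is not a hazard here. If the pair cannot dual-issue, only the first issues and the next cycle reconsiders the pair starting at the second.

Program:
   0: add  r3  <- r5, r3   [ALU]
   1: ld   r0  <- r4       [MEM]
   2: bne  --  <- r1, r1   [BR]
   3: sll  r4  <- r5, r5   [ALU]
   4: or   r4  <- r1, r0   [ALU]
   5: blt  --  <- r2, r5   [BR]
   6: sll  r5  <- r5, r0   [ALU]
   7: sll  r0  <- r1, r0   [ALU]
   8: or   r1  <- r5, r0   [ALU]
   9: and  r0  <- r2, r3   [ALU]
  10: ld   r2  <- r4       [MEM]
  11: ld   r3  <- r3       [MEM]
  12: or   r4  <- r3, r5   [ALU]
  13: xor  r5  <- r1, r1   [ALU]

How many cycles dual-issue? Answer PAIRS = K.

PAIRS = 6

t=0 i0/i1:add.ALU;ld.MEM ; pair
t=1 i2/i3:bne.BR;sll.ALU ; pair
t=2 i4/i5:or.ALU;blt.BR ; pair
t=3 i6/i7:sll.ALU;sll.ALU ; pair
t=4 i8/i9:or.ALU;and.ALU ; pair
t=5 i10:ld.MEM ; no-port MEM/MEM
t=6 i11:ld.MEM ; RAW r3
t=7 i12/i13:or.ALU;xor.ALU ; pair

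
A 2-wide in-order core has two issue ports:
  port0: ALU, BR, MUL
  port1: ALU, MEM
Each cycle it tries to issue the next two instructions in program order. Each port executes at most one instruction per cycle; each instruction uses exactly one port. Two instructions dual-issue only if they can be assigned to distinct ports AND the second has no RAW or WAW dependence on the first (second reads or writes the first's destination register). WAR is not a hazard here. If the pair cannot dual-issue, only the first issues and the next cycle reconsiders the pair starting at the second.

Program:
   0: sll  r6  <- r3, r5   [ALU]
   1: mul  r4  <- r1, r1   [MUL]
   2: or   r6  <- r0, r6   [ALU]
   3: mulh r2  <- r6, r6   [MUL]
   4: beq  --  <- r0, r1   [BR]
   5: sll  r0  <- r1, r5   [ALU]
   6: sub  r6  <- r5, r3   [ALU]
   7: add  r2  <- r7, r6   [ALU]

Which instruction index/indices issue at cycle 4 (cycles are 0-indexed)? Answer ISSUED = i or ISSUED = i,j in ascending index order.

ISSUED = 6

[0] i0,i1  sll.ALU mul.MUL  -- pair
[1] i2  or.ALU  -- RAW r6
[2] i3  mulh.MUL  -- no-port MUL/BR
[3] i4,i5  beq.BR sll.ALU  -- pair
[4] i6  sub.ALU  -- RAW r6
[5] i7  add.ALU  -- tail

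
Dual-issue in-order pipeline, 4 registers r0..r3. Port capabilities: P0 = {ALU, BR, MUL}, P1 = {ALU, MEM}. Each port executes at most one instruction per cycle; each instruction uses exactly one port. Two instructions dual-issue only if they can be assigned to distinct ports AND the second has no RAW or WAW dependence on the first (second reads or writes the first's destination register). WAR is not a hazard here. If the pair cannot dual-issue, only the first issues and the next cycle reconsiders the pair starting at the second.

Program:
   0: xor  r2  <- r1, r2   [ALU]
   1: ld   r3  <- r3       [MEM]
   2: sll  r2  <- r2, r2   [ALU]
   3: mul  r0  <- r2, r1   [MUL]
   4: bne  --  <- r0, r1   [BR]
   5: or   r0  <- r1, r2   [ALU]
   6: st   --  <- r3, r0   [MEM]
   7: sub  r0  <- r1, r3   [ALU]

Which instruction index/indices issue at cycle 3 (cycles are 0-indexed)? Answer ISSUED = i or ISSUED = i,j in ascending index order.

ISSUED = 4,5

t=0 i0+i1:xor.ALU ld.MEM ; 2-wide
t=1 i2:sll.ALU ; RAW r2
t=2 i3:mul.MUL ; no-port MUL/BR
t=3 i4+i5:bne.BR or.ALU ; 2-wide
t=4 i6+i7:st.MEM sub.ALU ; 2-wide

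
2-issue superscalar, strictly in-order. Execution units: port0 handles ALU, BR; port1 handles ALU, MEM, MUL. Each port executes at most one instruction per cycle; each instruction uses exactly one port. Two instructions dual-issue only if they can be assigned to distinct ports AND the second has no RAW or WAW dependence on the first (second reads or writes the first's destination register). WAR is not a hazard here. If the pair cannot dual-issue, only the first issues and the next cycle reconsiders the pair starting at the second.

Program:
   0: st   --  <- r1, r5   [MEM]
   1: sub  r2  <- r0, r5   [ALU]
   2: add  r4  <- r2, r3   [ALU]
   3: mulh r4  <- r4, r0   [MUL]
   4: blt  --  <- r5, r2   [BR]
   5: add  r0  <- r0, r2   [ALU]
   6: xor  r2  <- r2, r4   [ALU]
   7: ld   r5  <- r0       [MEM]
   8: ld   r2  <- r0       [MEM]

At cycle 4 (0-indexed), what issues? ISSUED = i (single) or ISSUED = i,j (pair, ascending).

ISSUED = 7

[0] i0,i1  st+sub  -- pair
[1] i2  add  -- RAW+WAW r4
[2] i3,i4  mulh+blt  -- pair
[3] i5,i6  add+xor  -- pair
[4] i7  ld  -- no-port MEM/MEM
[5] i8  ld  -- tail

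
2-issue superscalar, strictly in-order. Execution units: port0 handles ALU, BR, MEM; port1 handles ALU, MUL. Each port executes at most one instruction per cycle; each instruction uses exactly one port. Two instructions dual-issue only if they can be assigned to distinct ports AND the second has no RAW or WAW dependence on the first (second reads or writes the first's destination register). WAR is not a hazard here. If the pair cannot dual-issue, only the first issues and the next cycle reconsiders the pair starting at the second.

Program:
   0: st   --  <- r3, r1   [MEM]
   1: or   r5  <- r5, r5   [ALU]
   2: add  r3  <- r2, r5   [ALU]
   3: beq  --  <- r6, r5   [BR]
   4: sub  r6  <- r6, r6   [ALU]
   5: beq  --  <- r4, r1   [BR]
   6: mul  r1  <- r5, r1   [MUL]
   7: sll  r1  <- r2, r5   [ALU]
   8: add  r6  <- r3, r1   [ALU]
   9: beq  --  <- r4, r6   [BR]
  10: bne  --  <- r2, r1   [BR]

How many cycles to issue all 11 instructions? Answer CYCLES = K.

#0 head=0: st;or i0&i1 dual
#1 head=2: add;beq i2&i3 dual
#2 head=4: sub;beq i4&i5 dual
#3 head=6: mul i6 WAW r1
#4 head=7: sll i7 RAW r1
#5 head=8: add i8 RAW r6
#6 head=9: beq i9 no-port BR/BR
#7 head=10: bne i10 tail

CYCLES = 8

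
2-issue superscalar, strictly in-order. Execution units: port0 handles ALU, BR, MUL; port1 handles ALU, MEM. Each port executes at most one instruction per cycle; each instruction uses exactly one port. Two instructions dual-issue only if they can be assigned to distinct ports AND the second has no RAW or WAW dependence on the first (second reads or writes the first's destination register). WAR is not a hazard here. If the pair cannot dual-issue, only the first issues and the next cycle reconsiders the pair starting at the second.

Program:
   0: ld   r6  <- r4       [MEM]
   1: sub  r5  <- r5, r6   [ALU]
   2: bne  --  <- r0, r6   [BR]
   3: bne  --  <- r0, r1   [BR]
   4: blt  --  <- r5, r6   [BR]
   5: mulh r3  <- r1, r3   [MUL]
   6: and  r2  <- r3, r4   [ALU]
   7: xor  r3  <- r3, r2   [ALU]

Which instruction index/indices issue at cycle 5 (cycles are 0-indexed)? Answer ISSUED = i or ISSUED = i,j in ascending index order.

ISSUED = 6

c0: i0 ld.MEM  RAW r6
c1: i1+i2 sub.ALU bne.BR  pair
c2: i3 bne.BR  no-port BR/BR
c3: i4 blt.BR  no-port BR/MUL
c4: i5 mulh.MUL  RAW r3
c5: i6 and.ALU  RAW r2
c6: i7 xor.ALU  tail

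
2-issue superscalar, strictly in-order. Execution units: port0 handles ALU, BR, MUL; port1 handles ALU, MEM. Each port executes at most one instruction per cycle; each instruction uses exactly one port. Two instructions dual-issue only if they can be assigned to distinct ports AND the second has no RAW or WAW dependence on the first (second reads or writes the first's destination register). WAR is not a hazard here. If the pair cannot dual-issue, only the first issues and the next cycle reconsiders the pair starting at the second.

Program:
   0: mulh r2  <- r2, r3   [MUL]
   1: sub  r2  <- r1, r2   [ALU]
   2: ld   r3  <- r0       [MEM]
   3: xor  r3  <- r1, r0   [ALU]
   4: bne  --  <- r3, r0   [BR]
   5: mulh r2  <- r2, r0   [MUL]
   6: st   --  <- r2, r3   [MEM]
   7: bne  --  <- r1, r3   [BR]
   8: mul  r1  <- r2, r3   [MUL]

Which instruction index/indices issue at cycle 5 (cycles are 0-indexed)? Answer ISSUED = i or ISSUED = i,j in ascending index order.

c0: i0 mulh  RAW+WAW r2
c1: i1,i2 sub ld  2-wide
c2: i3 xor  RAW r3
c3: i4 bne  no-port BR/MUL
c4: i5 mulh  RAW r2
c5: i6,i7 st bne  2-wide
c6: i8 mul  tail

ISSUED = 6,7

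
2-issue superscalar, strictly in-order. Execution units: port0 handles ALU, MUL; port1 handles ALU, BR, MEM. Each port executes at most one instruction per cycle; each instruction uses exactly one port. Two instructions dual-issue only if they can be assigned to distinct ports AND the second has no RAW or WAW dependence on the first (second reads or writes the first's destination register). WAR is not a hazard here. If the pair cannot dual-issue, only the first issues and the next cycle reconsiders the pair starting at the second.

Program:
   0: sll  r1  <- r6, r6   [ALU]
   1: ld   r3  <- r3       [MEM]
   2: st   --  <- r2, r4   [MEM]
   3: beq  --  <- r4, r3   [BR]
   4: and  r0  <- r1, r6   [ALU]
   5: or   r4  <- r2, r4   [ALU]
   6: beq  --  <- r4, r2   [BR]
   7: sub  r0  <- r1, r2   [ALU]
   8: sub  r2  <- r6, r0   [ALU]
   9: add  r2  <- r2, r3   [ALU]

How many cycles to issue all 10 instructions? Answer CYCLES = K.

t=0 i0+i1:sll;ld ; pair
t=1 i2:st ; no-port MEM/BR
t=2 i3+i4:beq;and ; pair
t=3 i5:or ; RAW r4
t=4 i6+i7:beq;sub ; pair
t=5 i8:sub ; RAW+WAW r2
t=6 i9:add ; tail

CYCLES = 7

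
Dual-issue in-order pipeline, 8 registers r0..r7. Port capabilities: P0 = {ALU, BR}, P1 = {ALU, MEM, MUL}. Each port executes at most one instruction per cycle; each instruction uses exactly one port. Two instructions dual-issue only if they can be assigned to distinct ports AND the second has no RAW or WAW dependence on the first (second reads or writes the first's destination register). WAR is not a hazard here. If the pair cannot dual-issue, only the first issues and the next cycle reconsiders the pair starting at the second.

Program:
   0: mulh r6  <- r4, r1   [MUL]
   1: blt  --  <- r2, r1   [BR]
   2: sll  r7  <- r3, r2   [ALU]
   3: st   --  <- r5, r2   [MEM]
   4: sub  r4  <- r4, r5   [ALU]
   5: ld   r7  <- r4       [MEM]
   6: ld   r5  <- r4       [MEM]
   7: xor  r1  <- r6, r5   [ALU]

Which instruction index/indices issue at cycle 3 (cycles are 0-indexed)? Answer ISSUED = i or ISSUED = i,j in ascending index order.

t=0 i0,i1:mulh.MUL;blt.BR ; pair
t=1 i2,i3:sll.ALU;st.MEM ; pair
t=2 i4:sub.ALU ; RAW r4
t=3 i5:ld.MEM ; no-port MEM/MEM
t=4 i6:ld.MEM ; RAW r5
t=5 i7:xor.ALU ; tail

ISSUED = 5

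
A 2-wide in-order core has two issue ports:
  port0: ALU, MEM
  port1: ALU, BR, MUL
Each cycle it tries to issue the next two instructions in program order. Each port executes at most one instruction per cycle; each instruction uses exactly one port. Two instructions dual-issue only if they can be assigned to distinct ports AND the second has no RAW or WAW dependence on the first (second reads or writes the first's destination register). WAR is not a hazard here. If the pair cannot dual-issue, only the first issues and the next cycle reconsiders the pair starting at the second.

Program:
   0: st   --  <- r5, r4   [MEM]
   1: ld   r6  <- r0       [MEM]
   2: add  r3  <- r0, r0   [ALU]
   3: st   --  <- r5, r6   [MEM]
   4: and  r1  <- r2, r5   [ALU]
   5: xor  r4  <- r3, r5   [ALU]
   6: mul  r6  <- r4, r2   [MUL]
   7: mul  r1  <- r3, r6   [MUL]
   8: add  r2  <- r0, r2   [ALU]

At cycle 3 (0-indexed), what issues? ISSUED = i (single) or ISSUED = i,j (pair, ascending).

ISSUED = 5

t=0 i0:st ; no-port MEM/MEM
t=1 i1+i2:ld/add ; pair
t=2 i3+i4:st/and ; pair
t=3 i5:xor ; RAW r4
t=4 i6:mul ; no-port MUL/MUL
t=5 i7+i8:mul/add ; pair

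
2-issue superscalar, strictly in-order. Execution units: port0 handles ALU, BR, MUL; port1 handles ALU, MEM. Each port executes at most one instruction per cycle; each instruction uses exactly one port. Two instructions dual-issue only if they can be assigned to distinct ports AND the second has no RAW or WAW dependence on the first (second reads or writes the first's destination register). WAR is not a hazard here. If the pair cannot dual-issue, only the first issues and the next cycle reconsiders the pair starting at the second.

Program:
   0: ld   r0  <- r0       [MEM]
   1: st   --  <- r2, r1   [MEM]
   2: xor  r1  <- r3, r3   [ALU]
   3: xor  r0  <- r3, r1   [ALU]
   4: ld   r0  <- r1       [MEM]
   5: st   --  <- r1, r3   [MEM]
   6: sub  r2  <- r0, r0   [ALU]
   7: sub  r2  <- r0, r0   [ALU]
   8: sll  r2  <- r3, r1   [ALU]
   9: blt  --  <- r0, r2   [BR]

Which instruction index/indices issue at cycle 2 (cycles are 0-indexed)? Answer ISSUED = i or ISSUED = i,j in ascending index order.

0. ld @i0  | no-port MEM/MEM
1. st;xor @i1,i2  | pair
2. xor @i3  | WAW r0
3. ld @i4  | no-port MEM/MEM
4. st;sub @i5,i6  | pair
5. sub @i7  | WAW r2
6. sll @i8  | RAW r2
7. blt @i9  | tail

ISSUED = 3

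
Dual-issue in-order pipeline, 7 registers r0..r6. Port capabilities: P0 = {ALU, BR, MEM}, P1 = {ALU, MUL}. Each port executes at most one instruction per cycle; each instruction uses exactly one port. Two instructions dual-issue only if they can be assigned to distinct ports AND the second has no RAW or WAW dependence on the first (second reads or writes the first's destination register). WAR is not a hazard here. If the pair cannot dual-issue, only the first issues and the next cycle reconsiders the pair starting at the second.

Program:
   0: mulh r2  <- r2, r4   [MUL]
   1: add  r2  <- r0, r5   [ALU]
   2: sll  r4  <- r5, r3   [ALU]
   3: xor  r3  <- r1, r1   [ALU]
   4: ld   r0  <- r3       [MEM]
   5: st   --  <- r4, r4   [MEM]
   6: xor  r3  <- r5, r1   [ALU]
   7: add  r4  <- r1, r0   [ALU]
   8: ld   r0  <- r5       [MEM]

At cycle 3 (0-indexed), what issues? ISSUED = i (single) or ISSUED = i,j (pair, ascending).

t=0 i0:mulh ; WAW r2
t=1 i1+i2:add;sll ; pair
t=2 i3:xor ; RAW r3
t=3 i4:ld ; no-port MEM/MEM
t=4 i5+i6:st;xor ; pair
t=5 i7+i8:add;ld ; pair

ISSUED = 4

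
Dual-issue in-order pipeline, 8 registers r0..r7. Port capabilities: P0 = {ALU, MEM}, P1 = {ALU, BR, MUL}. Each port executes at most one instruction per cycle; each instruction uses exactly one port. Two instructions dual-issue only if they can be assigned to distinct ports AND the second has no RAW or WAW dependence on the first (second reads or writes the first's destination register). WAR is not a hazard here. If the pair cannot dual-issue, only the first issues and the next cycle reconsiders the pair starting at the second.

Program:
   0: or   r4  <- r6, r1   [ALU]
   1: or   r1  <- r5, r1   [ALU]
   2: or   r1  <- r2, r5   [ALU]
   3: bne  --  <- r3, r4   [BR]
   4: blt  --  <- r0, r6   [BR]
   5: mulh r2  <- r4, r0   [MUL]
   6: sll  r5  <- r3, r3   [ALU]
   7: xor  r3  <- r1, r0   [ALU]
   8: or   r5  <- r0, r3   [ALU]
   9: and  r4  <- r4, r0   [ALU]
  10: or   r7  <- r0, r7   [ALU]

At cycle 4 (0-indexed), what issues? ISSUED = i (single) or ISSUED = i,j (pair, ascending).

ISSUED = 7

c0: i0,i1 or;or  dual
c1: i2,i3 or;bne  dual
c2: i4 blt  no-port BR/MUL
c3: i5,i6 mulh;sll  dual
c4: i7 xor  RAW r3
c5: i8,i9 or;and  dual
c6: i10 or  tail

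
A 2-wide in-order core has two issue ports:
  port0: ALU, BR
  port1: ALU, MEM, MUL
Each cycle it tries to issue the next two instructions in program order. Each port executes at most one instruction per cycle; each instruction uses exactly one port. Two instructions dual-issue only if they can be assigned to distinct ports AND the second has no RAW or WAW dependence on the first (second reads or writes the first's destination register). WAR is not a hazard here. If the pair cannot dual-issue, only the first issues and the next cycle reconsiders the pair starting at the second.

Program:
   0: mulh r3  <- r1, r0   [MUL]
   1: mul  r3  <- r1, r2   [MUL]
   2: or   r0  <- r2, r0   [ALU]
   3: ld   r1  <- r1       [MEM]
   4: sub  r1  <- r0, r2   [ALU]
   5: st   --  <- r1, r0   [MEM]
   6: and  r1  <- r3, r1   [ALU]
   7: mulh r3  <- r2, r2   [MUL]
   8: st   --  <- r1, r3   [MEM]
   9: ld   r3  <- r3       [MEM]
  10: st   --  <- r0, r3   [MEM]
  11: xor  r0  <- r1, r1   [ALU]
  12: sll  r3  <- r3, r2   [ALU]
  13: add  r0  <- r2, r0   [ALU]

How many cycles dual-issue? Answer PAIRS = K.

PAIRS = 4

[0] i0  mulh  -- no-port MUL/MUL
[1] i1+i2  mul+or  -- pair
[2] i3  ld  -- WAW r1
[3] i4  sub  -- RAW r1
[4] i5+i6  st+and  -- pair
[5] i7  mulh  -- no-port MUL/MEM
[6] i8  st  -- no-port MEM/MEM
[7] i9  ld  -- no-port MEM/MEM
[8] i10+i11  st+xor  -- pair
[9] i12+i13  sll+add  -- pair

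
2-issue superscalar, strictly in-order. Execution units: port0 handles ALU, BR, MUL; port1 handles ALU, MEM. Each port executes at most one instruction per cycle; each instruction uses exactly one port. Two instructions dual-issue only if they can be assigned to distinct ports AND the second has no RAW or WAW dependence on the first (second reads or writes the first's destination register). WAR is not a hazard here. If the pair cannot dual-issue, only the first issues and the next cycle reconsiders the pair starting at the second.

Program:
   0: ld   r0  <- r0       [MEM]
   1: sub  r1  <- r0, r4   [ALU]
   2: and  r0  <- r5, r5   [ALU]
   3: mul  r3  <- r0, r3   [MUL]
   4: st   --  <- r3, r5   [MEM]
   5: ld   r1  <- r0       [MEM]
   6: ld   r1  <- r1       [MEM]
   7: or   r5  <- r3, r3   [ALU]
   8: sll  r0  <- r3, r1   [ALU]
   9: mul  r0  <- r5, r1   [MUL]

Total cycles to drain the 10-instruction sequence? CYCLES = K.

CYCLES = 8

#0 head=0: ld i0 RAW r0
#1 head=1: sub;and i1,i2 2-wide
#2 head=3: mul i3 RAW r3
#3 head=4: st i4 no-port MEM/MEM
#4 head=5: ld i5 no-port MEM/MEM
#5 head=6: ld;or i6,i7 2-wide
#6 head=8: sll i8 WAW r0
#7 head=9: mul i9 tail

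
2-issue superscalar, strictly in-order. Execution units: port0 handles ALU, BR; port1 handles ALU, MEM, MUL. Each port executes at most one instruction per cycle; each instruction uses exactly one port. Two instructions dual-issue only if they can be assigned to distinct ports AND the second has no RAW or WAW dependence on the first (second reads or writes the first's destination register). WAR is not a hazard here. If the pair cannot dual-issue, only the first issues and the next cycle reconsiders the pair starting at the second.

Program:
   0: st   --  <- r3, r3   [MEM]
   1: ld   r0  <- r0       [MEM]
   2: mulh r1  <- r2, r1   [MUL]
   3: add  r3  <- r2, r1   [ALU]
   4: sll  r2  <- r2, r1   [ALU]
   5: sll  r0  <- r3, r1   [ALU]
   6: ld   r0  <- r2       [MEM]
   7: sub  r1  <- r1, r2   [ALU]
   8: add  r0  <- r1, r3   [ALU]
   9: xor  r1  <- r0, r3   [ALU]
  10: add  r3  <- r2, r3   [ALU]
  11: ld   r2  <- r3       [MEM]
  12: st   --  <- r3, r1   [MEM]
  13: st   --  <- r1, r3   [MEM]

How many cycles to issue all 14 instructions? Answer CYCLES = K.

[0] i0  st.MEM  -- no-port MEM/MEM
[1] i1  ld.MEM  -- no-port MEM/MUL
[2] i2  mulh.MUL  -- RAW r1
[3] i3+i4  add.ALU sll.ALU  -- dual
[4] i5  sll.ALU  -- WAW r0
[5] i6+i7  ld.MEM sub.ALU  -- dual
[6] i8  add.ALU  -- RAW r0
[7] i9+i10  xor.ALU add.ALU  -- dual
[8] i11  ld.MEM  -- no-port MEM/MEM
[9] i12  st.MEM  -- no-port MEM/MEM
[10] i13  st.MEM  -- tail

CYCLES = 11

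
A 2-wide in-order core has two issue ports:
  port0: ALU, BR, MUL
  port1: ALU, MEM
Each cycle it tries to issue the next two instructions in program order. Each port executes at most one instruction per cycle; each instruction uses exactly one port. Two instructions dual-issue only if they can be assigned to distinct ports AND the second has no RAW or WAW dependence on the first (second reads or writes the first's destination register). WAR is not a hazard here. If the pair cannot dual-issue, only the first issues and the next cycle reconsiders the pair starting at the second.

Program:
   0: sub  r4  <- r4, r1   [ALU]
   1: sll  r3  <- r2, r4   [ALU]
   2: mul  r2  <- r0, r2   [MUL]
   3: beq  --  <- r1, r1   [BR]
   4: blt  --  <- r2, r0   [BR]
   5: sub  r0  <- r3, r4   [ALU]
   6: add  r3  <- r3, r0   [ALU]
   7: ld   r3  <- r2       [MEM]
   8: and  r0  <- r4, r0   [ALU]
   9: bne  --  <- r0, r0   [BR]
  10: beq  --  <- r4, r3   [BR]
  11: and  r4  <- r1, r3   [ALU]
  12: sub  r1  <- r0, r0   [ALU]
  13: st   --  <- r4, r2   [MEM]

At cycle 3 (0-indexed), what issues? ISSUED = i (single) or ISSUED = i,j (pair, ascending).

[0] i0  sub  -- RAW r4
[1] i1&i2  sll;mul  -- 2-wide
[2] i3  beq  -- no-port BR/BR
[3] i4&i5  blt;sub  -- 2-wide
[4] i6  add  -- WAW r3
[5] i7&i8  ld;and  -- 2-wide
[6] i9  bne  -- no-port BR/BR
[7] i10&i11  beq;and  -- 2-wide
[8] i12&i13  sub;st  -- 2-wide

ISSUED = 4,5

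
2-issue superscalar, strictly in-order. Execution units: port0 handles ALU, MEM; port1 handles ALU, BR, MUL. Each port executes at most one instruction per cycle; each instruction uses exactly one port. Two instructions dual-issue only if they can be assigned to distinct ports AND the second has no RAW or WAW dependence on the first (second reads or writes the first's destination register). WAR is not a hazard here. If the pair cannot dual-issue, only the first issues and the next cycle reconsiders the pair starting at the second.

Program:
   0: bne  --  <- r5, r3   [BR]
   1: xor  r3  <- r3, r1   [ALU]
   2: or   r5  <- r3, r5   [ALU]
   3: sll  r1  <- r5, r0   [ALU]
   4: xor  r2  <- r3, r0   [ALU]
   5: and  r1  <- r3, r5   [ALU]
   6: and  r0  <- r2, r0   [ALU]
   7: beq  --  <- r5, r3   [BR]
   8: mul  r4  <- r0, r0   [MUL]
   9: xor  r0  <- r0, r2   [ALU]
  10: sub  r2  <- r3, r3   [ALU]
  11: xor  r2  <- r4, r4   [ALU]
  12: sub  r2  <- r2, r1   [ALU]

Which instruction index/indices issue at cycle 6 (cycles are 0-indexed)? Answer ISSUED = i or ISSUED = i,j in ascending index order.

ISSUED = 10

#0 head=0: bne.BR/xor.ALU i0+i1 2-wide
#1 head=2: or.ALU i2 RAW r5
#2 head=3: sll.ALU/xor.ALU i3+i4 2-wide
#3 head=5: and.ALU/and.ALU i5+i6 2-wide
#4 head=7: beq.BR i7 no-port BR/MUL
#5 head=8: mul.MUL/xor.ALU i8+i9 2-wide
#6 head=10: sub.ALU i10 WAW r2
#7 head=11: xor.ALU i11 RAW+WAW r2
#8 head=12: sub.ALU i12 tail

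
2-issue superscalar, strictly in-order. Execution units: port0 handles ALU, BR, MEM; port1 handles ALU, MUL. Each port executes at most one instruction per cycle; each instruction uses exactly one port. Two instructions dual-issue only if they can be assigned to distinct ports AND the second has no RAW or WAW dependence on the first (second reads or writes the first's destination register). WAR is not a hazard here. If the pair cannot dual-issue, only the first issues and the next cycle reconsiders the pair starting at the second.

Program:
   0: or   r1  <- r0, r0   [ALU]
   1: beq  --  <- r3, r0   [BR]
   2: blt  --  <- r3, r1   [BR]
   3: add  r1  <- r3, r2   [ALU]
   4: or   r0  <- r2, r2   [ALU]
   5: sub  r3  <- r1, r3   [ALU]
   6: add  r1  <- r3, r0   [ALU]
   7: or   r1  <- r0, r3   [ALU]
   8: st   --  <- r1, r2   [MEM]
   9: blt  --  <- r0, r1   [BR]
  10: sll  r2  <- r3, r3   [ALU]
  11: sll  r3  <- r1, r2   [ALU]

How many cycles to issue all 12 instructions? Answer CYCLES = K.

CYCLES = 8

0. or+beq @i0+i1  | dual
1. blt+add @i2+i3  | dual
2. or+sub @i4+i5  | dual
3. add @i6  | WAW r1
4. or @i7  | RAW r1
5. st @i8  | no-port MEM/BR
6. blt+sll @i9+i10  | dual
7. sll @i11  | tail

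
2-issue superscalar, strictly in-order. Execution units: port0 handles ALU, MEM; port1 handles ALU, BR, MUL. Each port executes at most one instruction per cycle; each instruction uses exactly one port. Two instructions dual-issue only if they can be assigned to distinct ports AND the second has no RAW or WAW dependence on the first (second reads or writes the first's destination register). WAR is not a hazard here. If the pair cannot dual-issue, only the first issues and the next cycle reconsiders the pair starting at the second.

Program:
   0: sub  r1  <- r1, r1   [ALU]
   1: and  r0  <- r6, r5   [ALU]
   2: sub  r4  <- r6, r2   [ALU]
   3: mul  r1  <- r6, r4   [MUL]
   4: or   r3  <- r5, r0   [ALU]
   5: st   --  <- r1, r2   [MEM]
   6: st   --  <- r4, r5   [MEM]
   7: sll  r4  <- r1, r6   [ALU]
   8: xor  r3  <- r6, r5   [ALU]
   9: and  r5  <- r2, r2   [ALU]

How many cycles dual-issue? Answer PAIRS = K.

PAIRS = 4

0. sub.ALU+and.ALU @i0+i1  | dual
1. sub.ALU @i2  | RAW r4
2. mul.MUL+or.ALU @i3+i4  | dual
3. st.MEM @i5  | no-port MEM/MEM
4. st.MEM+sll.ALU @i6+i7  | dual
5. xor.ALU+and.ALU @i8+i9  | dual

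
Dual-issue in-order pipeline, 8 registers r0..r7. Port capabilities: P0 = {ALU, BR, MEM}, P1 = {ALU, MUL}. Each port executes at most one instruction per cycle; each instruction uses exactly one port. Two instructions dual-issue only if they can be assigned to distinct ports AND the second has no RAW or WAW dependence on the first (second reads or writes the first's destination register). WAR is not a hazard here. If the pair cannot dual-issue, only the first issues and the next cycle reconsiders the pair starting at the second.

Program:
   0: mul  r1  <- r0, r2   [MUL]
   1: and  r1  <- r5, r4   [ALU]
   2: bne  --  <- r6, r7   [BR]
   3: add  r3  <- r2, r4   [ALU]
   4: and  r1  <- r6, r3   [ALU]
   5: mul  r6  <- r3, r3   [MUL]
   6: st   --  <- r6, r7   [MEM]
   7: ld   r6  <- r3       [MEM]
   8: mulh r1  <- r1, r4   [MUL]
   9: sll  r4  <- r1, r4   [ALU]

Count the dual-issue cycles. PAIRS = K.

[0] i0  mul  -- WAW r1
[1] i1&i2  and;bne  -- pair
[2] i3  add  -- RAW r3
[3] i4&i5  and;mul  -- pair
[4] i6  st  -- no-port MEM/MEM
[5] i7&i8  ld;mulh  -- pair
[6] i9  sll  -- tail

PAIRS = 3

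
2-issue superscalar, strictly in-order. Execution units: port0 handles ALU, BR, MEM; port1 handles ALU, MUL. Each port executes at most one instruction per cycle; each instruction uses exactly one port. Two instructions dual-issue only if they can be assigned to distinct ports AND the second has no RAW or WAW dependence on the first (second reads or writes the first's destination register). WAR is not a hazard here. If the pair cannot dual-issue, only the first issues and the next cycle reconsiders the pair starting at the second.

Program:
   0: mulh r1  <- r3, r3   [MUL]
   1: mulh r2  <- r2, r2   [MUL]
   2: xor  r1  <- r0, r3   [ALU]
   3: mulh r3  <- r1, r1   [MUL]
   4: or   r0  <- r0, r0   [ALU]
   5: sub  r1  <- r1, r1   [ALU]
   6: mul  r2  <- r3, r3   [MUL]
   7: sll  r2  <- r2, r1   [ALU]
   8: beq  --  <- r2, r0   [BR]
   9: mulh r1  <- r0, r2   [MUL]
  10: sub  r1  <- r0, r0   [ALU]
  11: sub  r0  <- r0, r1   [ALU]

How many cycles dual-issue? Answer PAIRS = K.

  cy0 -> i0 (mulh) no-port MUL/MUL
  cy1 -> i1/i2 (mulh xor) 2-wide
  cy2 -> i3/i4 (mulh or) 2-wide
  cy3 -> i5/i6 (sub mul) 2-wide
  cy4 -> i7 (sll) RAW r2
  cy5 -> i8/i9 (beq mulh) 2-wide
  cy6 -> i10 (sub) RAW r1
  cy7 -> i11 (sub) tail

PAIRS = 4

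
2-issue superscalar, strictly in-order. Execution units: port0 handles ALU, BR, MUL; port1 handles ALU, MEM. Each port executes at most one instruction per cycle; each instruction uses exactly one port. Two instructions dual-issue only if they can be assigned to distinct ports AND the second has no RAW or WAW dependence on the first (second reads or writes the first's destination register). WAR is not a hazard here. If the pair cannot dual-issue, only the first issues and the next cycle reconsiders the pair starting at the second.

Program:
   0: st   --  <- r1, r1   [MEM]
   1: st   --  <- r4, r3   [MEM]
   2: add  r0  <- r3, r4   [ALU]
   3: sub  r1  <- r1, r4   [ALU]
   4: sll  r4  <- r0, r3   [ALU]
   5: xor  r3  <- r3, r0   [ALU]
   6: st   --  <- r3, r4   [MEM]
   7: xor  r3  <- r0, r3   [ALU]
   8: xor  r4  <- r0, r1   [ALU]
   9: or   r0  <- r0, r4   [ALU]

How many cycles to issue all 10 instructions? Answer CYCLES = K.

CYCLES = 7

#0 head=0: st.MEM i0 no-port MEM/MEM
#1 head=1: st.MEM;add.ALU i1&i2 pair
#2 head=3: sub.ALU;sll.ALU i3&i4 pair
#3 head=5: xor.ALU i5 RAW r3
#4 head=6: st.MEM;xor.ALU i6&i7 pair
#5 head=8: xor.ALU i8 RAW r4
#6 head=9: or.ALU i9 tail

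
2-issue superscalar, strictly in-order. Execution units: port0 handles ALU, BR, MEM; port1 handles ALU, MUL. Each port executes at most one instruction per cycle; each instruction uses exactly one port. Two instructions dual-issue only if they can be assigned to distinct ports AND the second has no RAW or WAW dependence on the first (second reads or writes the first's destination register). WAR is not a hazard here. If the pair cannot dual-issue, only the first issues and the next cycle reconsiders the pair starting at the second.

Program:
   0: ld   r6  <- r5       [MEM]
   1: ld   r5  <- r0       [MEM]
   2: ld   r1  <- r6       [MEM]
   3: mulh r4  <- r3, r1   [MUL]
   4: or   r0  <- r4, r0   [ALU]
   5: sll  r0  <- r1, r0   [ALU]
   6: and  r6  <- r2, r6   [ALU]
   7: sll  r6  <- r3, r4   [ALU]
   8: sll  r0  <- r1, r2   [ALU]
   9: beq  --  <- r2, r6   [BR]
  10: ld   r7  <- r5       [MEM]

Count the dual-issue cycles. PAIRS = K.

0. ld.MEM @i0  | no-port MEM/MEM
1. ld.MEM @i1  | no-port MEM/MEM
2. ld.MEM @i2  | RAW r1
3. mulh.MUL @i3  | RAW r4
4. or.ALU @i4  | RAW+WAW r0
5. sll.ALU+and.ALU @i5,i6  | 2-wide
6. sll.ALU+sll.ALU @i7,i8  | 2-wide
7. beq.BR @i9  | no-port BR/MEM
8. ld.MEM @i10  | tail

PAIRS = 2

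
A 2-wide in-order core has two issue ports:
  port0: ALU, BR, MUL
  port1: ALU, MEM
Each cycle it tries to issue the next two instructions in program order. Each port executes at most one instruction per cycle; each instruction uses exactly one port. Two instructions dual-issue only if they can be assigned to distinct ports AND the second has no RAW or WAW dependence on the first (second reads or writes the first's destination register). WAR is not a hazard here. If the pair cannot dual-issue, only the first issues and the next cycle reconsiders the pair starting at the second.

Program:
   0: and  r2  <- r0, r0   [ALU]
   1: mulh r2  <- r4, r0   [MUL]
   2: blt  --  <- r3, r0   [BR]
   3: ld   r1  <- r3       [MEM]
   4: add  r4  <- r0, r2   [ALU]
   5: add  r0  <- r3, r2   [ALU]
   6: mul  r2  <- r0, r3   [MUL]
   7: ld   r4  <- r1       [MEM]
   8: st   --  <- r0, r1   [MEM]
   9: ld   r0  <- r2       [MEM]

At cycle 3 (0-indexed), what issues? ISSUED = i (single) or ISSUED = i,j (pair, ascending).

  cy0 -> i0 (and.ALU) WAW r2
  cy1 -> i1 (mulh.MUL) no-port MUL/BR
  cy2 -> i2&i3 (blt.BR ld.MEM) dual
  cy3 -> i4&i5 (add.ALU add.ALU) dual
  cy4 -> i6&i7 (mul.MUL ld.MEM) dual
  cy5 -> i8 (st.MEM) no-port MEM/MEM
  cy6 -> i9 (ld.MEM) tail

ISSUED = 4,5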